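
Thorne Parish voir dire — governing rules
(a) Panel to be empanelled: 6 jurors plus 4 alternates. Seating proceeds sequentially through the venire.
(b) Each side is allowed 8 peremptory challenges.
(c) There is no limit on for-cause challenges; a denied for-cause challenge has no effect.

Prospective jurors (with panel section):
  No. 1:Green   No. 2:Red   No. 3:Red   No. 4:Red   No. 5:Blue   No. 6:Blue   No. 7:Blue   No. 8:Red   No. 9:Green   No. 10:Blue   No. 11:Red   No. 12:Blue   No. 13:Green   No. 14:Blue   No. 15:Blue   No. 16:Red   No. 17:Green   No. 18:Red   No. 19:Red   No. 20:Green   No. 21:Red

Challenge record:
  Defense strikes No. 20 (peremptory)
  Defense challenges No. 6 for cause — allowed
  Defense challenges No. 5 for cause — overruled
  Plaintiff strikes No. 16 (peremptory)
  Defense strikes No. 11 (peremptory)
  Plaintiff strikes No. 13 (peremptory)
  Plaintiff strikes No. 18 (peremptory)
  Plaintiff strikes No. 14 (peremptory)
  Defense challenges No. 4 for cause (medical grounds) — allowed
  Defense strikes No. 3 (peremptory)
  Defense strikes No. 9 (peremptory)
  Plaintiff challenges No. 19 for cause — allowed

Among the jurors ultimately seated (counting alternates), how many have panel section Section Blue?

Removed: #3, #4, #6, #9, #11, #13, #14, #16, #18, #19, #20.
Seated (10 incl. alternates): #1, #2, #5, #7, #8, #10, #12, #15, #17, #21.
Of those, in Section Blue: #5, #7, #10, #12, #15 → 5.

5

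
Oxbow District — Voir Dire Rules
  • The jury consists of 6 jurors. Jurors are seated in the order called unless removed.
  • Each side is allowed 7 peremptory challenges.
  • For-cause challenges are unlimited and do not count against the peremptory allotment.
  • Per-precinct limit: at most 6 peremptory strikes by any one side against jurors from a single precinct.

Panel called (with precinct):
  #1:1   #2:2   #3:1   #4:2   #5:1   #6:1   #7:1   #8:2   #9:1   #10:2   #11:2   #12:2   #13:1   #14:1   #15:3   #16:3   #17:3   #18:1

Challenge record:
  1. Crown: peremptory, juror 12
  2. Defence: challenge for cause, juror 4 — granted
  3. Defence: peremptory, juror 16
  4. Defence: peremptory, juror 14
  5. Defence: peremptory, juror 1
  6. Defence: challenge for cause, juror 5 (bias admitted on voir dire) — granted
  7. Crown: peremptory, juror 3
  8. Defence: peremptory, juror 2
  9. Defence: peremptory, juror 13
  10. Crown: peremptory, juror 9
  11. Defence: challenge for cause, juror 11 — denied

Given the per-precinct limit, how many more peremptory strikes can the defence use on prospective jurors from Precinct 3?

2

Defence peremptories so far: #16, #14, #1, #2, #13 — 5 of 7 used, 2 left overall.
Against Precinct 3: #16 — 1 used; per-precinct cap 6 leaves 5.
Binding limit: min(2, 5) = 2.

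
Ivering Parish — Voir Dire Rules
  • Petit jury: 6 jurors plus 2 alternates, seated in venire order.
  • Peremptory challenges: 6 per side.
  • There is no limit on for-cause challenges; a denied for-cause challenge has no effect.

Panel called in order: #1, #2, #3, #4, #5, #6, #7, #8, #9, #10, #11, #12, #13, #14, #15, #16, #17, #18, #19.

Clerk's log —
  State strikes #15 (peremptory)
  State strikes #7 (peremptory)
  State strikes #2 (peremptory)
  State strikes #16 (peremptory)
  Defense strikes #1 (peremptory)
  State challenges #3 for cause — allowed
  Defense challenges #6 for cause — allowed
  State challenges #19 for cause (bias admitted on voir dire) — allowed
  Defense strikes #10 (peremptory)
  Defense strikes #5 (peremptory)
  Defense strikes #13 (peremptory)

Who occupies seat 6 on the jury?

14

Removed: #1, #2, #3, #5, #6, #7, #10, #13, #15, #16, #19.
Filling seats in venire order through position 6: #4, #8, #9, #11, #12, #14.
So seat 6 is #14.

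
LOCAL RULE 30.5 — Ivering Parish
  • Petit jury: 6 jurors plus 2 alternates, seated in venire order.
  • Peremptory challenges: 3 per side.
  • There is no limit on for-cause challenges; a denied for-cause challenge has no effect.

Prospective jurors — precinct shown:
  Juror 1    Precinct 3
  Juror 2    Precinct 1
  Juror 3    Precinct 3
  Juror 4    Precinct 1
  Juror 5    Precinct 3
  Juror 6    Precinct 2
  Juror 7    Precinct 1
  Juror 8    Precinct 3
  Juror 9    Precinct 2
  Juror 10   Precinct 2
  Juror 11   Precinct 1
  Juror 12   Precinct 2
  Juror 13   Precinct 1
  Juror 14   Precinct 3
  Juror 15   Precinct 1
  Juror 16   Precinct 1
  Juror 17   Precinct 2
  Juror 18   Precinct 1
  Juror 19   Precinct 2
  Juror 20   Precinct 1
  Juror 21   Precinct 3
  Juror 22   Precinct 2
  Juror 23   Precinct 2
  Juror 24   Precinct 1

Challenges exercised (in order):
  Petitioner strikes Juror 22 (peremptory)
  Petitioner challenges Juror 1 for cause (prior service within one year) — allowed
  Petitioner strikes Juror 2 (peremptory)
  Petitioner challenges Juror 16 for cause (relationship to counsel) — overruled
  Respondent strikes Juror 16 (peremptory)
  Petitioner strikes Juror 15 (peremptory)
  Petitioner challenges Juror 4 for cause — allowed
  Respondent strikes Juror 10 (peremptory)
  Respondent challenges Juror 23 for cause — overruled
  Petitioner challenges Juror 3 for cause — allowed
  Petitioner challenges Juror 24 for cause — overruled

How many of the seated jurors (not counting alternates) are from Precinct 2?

Removed: #1, #2, #3, #4, #10, #15, #16, #22.
Seated jurors 1–6: #5, #6, #7, #8, #9, #11 (alternates #12, #13 not counted).
Of those, in Precinct 2: #6, #9 → 2.

2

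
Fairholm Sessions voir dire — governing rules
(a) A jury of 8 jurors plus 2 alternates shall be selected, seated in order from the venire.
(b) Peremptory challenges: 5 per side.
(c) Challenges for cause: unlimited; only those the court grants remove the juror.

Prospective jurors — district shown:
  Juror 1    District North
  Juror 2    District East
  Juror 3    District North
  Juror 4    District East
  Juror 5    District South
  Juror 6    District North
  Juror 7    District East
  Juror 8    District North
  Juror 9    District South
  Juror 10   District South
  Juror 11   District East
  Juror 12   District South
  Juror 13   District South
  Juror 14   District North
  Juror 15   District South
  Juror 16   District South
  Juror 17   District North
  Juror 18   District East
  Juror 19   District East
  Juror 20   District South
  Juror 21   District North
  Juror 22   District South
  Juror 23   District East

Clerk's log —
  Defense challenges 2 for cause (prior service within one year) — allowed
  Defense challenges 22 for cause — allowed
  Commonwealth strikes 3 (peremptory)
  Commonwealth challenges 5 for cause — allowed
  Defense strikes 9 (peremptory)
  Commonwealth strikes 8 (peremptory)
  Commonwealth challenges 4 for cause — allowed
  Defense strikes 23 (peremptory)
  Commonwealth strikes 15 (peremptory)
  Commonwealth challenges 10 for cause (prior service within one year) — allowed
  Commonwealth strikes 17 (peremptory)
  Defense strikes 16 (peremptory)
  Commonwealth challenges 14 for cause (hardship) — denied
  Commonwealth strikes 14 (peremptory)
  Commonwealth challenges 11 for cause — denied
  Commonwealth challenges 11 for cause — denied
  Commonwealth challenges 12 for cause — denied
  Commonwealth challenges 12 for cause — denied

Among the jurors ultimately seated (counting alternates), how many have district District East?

4

Removed: #2, #3, #4, #5, #8, #9, #10, #14, #15, #16, #17, #22, #23.
Seated (10 incl. alternates): #1, #6, #7, #11, #12, #13, #18, #19, #20, #21.
Of those, in District East: #7, #11, #18, #19 → 4.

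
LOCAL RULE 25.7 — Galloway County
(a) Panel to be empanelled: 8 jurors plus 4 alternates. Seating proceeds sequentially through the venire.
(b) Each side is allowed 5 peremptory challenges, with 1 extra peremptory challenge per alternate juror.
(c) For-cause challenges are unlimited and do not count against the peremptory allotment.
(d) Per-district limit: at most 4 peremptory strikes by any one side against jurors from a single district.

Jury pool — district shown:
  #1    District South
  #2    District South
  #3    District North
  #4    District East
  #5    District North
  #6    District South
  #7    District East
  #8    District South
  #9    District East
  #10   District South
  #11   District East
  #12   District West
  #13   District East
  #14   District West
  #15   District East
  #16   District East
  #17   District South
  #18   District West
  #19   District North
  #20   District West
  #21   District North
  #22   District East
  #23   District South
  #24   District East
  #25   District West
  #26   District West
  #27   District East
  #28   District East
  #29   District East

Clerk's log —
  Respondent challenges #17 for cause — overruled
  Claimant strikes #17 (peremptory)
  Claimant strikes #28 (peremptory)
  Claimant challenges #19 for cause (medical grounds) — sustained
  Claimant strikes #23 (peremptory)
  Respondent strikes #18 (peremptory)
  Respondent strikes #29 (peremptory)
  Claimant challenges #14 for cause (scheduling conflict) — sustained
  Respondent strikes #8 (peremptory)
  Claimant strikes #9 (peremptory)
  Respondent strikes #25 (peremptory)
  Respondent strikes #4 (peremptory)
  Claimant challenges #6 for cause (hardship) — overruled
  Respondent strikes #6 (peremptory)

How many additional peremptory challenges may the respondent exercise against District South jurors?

2

Respondent peremptories so far: #18, #29, #8, #25, #4, #6 — 6 of 9 used, 3 left overall.
Against District South: #8, #6 — 2 used; per-district cap 4 leaves 2.
Binding limit: min(3, 2) = 2.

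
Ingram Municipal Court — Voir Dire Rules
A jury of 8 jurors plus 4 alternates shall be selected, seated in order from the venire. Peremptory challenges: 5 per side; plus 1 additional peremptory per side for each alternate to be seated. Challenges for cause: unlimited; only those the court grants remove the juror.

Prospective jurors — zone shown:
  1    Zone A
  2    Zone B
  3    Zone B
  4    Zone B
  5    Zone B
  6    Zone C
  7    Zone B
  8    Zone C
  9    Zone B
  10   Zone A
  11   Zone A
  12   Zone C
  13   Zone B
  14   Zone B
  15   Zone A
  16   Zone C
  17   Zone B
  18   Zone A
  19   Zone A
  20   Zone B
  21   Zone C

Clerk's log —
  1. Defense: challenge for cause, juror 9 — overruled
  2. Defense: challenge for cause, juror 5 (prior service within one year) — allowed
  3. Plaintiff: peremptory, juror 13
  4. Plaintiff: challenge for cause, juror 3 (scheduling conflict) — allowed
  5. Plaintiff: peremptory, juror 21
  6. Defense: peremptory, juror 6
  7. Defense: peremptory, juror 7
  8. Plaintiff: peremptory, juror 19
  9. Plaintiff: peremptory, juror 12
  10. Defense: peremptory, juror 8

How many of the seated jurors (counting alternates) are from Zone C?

Removed: #3, #5, #6, #7, #8, #12, #13, #19, #21.
Seated (12 incl. alternates): #1, #2, #4, #9, #10, #11, #14, #15, #16, #17, #18, #20.
Of those, in Zone C: #16 → 1.

1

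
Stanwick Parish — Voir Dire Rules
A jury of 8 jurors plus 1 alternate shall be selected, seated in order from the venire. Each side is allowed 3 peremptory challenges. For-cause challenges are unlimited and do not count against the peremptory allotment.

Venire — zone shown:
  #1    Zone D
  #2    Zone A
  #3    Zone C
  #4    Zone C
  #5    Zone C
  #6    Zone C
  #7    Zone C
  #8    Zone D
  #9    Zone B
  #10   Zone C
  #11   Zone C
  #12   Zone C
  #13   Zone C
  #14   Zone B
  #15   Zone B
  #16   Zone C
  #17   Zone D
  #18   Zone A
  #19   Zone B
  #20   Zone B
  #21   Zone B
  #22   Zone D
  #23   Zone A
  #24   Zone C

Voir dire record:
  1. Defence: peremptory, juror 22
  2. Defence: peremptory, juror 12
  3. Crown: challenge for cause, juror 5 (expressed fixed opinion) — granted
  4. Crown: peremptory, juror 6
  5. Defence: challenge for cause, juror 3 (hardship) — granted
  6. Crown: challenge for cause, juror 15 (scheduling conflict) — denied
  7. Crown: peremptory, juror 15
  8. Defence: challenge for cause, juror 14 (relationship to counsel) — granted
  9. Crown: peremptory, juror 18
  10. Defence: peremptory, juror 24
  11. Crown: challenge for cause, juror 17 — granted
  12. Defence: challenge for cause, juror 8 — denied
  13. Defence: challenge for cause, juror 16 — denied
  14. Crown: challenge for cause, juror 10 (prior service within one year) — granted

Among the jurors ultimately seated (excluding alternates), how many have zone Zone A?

Removed: #3, #5, #6, #10, #12, #14, #15, #17, #18, #22, #24.
Seated jurors 1–8: #1, #2, #4, #7, #8, #9, #11, #13 (alternates #16 not counted).
Of those, in Zone A: #2 → 1.

1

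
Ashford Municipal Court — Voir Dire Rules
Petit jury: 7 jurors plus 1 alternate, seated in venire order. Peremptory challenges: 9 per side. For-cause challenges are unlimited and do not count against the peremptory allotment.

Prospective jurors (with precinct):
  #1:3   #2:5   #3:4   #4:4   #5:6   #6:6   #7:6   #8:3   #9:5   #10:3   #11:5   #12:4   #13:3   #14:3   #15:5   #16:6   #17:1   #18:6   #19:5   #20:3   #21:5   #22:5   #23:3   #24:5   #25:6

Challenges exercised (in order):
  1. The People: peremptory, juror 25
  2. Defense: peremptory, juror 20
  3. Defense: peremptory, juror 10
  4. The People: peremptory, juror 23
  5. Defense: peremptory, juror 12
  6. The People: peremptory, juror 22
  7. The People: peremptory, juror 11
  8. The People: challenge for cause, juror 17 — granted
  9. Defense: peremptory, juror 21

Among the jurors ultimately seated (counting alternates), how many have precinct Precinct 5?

Removed: #10, #11, #12, #17, #20, #21, #22, #23, #25.
Seated (8 incl. alternates): #1, #2, #3, #4, #5, #6, #7, #8.
Of those, in Precinct 5: #2 → 1.

1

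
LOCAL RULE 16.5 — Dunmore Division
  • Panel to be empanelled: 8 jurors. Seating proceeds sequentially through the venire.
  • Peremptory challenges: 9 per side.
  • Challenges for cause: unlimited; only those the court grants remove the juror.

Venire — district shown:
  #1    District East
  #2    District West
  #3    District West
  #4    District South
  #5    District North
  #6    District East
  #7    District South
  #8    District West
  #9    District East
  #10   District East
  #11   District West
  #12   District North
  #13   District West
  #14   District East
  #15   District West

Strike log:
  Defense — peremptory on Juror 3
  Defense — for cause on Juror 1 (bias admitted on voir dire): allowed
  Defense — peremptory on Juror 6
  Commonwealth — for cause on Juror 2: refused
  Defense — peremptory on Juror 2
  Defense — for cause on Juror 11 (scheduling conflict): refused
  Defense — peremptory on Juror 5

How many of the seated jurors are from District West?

3

Removed: #1, #2, #3, #5, #6.
Seated jurors 1–8: #4, #7, #8, #9, #10, #11, #12, #13.
Of those, in District West: #8, #11, #13 → 3.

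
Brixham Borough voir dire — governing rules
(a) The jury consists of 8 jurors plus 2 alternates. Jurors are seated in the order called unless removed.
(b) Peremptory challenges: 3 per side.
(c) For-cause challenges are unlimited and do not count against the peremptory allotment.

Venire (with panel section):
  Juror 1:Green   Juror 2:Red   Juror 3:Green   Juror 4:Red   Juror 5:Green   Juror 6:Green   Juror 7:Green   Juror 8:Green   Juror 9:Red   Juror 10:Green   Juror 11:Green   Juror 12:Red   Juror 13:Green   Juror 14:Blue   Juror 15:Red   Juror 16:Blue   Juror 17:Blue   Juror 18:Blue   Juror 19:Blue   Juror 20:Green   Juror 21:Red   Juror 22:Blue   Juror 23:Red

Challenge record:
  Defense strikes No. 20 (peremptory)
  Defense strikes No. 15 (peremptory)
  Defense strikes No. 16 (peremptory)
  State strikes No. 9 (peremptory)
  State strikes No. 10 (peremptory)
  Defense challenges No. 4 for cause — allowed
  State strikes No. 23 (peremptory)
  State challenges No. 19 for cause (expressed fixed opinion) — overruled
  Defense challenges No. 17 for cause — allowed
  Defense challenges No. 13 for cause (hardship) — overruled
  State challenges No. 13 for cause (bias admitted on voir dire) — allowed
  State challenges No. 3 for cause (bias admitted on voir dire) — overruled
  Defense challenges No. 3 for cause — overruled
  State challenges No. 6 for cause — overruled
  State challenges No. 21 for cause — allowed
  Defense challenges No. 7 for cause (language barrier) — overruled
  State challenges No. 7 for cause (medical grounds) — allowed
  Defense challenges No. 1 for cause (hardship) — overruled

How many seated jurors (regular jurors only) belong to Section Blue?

0

Removed: #4, #7, #9, #10, #13, #15, #16, #17, #20, #21, #23.
Seated jurors 1–8: #1, #2, #3, #5, #6, #8, #11, #12 (alternates #14, #18 not counted).
None of those are in Section Blue → 0.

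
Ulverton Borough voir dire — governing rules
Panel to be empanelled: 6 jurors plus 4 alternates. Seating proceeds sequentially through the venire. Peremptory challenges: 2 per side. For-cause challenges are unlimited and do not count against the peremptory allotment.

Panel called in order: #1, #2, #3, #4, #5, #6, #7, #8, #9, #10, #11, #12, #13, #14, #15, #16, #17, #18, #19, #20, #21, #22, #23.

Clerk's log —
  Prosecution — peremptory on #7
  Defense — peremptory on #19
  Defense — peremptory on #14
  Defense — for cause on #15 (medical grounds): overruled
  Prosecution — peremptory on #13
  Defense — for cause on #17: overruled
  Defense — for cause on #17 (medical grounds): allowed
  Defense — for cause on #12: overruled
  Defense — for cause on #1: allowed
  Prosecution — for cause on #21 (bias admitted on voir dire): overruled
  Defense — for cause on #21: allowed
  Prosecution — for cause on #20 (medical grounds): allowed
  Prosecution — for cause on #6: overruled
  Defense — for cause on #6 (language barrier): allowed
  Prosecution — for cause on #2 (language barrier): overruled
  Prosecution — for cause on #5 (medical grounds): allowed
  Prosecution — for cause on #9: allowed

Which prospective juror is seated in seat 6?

Removed: #1, #5, #6, #7, #9, #13, #14, #17, #19, #20, #21. (#2, #12, #15 stay — for-cause denied.)
Filling seats in venire order through position 6: #2, #3, #4, #8, #10, #11.
So seat 6 is #11.

11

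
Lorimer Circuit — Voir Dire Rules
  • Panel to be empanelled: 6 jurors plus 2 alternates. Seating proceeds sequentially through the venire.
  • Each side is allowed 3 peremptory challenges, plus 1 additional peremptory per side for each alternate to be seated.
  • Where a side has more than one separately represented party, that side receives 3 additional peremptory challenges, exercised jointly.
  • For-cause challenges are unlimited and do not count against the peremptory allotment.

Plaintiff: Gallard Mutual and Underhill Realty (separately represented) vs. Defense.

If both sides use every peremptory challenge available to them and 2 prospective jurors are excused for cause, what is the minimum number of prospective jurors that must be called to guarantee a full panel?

23

Seats to fill: 6 + 2 alternates = 8.
Peremptories — Plaintiff: 3 + 1×2 + 3 = 8; Defense: 3 + 1×2 = 5; total 13.
For-cause removals: 2.
Minimum venire: 8 + 13 + 2 = 23.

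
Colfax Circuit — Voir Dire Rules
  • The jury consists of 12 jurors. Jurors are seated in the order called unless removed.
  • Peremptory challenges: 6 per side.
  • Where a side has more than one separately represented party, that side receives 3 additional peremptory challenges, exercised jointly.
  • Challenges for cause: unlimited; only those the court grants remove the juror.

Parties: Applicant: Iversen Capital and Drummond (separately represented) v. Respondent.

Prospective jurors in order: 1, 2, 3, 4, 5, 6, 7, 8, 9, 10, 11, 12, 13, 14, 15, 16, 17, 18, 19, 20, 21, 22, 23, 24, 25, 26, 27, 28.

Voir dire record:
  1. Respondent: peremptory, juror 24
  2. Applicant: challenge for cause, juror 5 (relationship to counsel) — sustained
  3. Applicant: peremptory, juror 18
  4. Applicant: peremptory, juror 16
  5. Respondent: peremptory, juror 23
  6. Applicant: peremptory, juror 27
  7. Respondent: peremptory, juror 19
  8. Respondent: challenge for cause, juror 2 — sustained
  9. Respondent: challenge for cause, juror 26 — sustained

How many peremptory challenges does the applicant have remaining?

6

Applicant allotment: 6 base + 3 multi-party = 9.
Applicant peremptories used: #18, #16, #27 — 3 (the for-cause on #5 doesn't count).
Remaining: 9 − 3 = 6.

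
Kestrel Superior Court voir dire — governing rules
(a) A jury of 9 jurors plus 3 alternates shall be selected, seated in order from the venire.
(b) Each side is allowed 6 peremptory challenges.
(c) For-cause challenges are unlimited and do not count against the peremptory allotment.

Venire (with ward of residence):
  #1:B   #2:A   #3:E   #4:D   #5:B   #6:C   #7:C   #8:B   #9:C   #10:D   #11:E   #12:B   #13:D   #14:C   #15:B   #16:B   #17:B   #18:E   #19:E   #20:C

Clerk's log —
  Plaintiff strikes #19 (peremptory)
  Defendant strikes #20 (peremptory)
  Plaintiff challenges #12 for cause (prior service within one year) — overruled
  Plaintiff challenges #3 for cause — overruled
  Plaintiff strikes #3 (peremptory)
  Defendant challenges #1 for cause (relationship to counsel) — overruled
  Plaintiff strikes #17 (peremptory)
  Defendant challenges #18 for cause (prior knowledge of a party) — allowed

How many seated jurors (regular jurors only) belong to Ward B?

Removed: #3, #17, #18, #19, #20.
Seated jurors 1–9: #1, #2, #4, #5, #6, #7, #8, #9, #10 (alternates #11, #12, #13 not counted).
Of those, in Ward B: #1, #5, #8 → 3.

3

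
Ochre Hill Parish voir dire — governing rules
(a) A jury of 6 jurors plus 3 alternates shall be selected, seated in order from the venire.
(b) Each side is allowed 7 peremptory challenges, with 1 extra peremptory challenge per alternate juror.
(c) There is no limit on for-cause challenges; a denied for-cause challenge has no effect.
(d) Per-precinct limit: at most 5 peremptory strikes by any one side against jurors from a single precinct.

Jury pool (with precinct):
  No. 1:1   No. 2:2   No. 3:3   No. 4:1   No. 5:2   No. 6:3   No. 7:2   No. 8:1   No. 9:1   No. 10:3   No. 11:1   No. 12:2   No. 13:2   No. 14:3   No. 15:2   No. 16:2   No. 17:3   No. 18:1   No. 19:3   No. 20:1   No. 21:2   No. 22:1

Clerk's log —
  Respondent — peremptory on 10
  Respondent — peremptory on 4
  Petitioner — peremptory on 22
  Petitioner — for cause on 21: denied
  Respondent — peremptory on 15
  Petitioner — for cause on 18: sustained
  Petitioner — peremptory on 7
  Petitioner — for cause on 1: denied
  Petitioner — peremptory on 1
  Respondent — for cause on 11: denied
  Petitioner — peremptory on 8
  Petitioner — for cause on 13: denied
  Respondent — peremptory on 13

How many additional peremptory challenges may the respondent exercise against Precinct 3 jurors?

Respondent peremptories so far: #10, #4, #15, #13 — 4 of 10 used, 6 left overall.
Against Precinct 3: #10 — 1 used; per-precinct cap 5 leaves 4.
Binding limit: min(6, 4) = 4.

4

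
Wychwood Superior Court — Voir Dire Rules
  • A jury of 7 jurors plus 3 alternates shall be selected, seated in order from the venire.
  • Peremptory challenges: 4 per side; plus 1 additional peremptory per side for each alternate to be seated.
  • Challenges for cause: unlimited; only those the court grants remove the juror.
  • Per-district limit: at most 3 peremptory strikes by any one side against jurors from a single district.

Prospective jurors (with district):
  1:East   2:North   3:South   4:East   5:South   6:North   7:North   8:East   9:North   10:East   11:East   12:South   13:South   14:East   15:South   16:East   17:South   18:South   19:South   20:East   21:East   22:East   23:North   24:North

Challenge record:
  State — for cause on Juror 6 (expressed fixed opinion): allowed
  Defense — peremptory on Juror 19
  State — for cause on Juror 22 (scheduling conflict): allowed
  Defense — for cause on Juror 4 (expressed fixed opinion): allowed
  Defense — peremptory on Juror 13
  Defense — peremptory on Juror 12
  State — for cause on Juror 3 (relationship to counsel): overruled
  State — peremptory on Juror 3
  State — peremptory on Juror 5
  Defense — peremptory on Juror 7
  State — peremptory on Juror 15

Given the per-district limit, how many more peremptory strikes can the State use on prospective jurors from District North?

State peremptories so far: #3, #5, #15 — 3 of 7 used, 4 left overall.
Against District North: none yet — per-district cap 3 leaves 3.
Binding limit: min(4, 3) = 3.

3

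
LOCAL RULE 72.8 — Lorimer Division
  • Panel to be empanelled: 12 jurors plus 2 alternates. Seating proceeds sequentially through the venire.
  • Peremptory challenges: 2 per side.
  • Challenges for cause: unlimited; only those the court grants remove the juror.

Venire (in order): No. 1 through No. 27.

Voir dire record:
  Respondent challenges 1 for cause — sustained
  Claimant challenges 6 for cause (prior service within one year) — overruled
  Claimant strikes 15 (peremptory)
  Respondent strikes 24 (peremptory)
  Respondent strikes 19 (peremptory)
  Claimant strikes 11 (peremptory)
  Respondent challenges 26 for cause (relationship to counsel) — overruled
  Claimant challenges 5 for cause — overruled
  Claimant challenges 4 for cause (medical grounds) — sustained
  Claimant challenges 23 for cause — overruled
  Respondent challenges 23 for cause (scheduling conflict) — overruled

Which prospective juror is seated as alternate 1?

17

Removed: #1, #4, #11, #15, #19, #24. (#5, #6, #23, #26 stay — for-cause denied.)
Seating in order: seats 1–12 → #2, #3, #5, #6, #7, #8, #9, #10, #12, #13, #14, #16; alternates → #17, #18.
So alternate 1 is #17.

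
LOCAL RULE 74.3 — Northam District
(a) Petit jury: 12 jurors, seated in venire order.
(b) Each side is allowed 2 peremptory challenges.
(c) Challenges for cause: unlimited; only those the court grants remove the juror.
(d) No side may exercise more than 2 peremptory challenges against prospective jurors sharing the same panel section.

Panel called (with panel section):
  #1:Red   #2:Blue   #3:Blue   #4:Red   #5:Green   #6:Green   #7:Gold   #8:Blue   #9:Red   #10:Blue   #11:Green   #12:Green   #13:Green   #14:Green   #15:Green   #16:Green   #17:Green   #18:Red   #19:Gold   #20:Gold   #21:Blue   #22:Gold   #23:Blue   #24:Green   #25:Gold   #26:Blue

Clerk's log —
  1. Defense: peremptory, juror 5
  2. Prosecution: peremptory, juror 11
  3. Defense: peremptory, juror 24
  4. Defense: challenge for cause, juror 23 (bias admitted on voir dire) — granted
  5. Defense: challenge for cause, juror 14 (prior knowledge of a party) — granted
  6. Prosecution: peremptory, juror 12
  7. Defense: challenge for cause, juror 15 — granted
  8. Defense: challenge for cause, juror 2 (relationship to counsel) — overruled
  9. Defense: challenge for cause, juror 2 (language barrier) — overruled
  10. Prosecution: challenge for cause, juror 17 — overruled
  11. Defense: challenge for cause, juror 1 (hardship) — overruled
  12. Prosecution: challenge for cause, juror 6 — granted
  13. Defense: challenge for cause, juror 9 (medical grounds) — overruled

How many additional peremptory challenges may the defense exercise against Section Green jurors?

0

Defense peremptories so far: #5, #24 — 2 of 2 used, 0 left overall.
Against Section Green: #5, #24 — 2 used; per-section cap 2 leaves 0.
Binding limit: min(0, 0) = 0.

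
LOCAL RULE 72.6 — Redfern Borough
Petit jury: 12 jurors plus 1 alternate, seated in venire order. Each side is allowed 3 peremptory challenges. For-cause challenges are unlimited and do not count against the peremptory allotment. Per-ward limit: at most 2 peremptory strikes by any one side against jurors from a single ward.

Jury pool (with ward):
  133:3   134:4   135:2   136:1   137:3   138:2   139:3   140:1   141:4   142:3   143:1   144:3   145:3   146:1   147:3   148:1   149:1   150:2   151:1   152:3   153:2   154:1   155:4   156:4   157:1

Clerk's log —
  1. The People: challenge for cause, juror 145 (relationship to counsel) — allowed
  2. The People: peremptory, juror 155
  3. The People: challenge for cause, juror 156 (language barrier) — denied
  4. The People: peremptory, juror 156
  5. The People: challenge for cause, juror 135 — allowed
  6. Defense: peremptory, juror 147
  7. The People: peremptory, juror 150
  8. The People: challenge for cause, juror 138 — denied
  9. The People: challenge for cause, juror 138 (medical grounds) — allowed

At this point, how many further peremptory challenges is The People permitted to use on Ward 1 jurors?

0

The People peremptories so far: #155, #156, #150 — 3 of 3 used, 0 left overall.
Against Ward 1: none yet — per-ward cap 2 leaves 2.
Binding limit: min(0, 2) = 0.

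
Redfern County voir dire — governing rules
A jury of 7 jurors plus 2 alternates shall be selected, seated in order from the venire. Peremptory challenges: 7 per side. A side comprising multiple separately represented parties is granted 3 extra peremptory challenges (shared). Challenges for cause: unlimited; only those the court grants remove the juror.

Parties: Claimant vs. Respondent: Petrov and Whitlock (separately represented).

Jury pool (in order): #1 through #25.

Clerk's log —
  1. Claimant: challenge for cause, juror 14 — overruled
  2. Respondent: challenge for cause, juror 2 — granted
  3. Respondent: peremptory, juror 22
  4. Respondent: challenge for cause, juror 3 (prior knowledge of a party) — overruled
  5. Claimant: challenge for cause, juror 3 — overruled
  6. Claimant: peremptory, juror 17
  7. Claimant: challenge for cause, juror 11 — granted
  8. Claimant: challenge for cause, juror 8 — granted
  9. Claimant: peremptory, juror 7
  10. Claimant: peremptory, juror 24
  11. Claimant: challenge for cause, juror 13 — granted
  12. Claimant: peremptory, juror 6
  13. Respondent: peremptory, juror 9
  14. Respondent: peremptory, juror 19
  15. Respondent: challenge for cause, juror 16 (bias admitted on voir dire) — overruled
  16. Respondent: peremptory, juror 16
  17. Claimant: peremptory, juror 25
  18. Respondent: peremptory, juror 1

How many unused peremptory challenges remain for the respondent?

Respondent allotment: 7 base + 3 multi-party = 10.
Respondent peremptories used: #22, #9, #19, #16, #1 — 5 (for-cause on #2, #3, #16 don't count).
Remaining: 10 − 5 = 5.

5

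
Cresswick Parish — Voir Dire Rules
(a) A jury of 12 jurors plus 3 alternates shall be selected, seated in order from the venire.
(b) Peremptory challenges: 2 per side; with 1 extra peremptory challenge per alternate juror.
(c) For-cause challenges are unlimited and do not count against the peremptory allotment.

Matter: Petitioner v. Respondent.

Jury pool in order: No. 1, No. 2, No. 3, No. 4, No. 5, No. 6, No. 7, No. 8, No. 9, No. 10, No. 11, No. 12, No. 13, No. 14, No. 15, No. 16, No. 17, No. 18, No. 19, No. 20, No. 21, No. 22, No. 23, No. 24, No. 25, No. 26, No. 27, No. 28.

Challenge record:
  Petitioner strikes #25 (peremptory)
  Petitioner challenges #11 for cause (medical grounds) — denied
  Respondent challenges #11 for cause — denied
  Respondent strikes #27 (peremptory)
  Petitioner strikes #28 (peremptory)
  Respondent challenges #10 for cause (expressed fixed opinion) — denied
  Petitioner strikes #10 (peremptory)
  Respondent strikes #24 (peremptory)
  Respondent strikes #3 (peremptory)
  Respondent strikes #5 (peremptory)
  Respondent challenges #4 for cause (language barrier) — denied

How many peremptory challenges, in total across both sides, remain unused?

3

Petitioner allotment: 2 base + 1 × 3 alternates = 5. Respondent allotment: 2 base + 1 × 3 alternates = 5.
Petitioner peremptories used: #25, #28, #10 — 3 (the for-cause on #11 doesn't count).
Respondent peremptories used: #27, #24, #3, #5 — 4 (for-cause on #11, #10, #4 don't count).
Remaining: (5 − 3) + (5 − 4) = 3.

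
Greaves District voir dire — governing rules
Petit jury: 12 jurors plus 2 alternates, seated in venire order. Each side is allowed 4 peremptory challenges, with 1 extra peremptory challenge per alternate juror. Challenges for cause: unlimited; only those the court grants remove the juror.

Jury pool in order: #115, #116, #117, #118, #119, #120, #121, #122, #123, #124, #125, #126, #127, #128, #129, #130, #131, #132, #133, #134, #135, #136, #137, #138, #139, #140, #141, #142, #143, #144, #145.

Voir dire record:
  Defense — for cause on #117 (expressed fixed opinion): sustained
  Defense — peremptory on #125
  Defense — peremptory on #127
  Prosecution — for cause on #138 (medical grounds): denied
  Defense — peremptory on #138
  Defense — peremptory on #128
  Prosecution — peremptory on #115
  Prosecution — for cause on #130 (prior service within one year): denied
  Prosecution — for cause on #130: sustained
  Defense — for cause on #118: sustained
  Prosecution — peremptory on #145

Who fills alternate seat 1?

Removed: #115, #117, #118, #125, #127, #128, #130, #138, #145.
Seating in order: seats 1–12 → #116, #119, #120, #121, #122, #123, #124, #126, #129, #131, #132, #133; alternates → #134, #135.
So alternate 1 is #134.

134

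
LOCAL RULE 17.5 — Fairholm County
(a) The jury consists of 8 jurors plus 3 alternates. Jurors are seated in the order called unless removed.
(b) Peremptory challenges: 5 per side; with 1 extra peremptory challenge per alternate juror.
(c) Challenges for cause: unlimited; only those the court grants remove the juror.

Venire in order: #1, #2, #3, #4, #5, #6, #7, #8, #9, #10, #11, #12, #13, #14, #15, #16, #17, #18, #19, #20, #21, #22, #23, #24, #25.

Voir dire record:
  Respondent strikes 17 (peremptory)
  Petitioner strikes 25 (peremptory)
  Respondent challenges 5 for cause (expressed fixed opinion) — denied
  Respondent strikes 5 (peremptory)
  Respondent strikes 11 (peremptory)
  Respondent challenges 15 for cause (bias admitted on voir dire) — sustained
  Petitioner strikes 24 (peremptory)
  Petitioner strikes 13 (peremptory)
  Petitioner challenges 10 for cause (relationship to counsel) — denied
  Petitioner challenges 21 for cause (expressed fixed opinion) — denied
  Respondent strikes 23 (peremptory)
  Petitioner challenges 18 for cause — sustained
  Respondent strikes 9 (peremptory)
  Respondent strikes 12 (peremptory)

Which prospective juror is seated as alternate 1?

14

Removed: #5, #9, #11, #12, #13, #15, #17, #18, #23, #24, #25. (#10, #21 stay — for-cause denied.)
Seating in order: seats 1–8 → #1, #2, #3, #4, #6, #7, #8, #10; alternates → #14, #16, #19.
So alternate 1 is #14.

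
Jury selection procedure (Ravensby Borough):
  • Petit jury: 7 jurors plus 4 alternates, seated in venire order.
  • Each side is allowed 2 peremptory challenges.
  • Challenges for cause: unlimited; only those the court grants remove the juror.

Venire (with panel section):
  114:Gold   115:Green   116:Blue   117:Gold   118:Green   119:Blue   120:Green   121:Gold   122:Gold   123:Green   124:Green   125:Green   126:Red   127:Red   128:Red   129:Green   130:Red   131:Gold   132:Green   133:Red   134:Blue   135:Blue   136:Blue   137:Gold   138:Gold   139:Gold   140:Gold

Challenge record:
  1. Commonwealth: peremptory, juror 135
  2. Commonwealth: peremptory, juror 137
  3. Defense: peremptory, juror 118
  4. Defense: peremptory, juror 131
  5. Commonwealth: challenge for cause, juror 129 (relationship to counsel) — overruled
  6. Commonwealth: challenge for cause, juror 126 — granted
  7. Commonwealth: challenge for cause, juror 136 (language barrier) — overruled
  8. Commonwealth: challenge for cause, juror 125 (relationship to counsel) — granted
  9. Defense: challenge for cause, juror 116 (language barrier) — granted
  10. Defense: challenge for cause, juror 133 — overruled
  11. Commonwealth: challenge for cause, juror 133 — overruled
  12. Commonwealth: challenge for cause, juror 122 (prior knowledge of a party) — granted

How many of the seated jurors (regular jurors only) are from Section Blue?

Removed: #116, #118, #122, #125, #126, #131, #135, #137.
Seated jurors 1–7: #114, #115, #117, #119, #120, #121, #123 (alternates #124, #127, #128, #129 not counted).
Of those, in Section Blue: #119 → 1.

1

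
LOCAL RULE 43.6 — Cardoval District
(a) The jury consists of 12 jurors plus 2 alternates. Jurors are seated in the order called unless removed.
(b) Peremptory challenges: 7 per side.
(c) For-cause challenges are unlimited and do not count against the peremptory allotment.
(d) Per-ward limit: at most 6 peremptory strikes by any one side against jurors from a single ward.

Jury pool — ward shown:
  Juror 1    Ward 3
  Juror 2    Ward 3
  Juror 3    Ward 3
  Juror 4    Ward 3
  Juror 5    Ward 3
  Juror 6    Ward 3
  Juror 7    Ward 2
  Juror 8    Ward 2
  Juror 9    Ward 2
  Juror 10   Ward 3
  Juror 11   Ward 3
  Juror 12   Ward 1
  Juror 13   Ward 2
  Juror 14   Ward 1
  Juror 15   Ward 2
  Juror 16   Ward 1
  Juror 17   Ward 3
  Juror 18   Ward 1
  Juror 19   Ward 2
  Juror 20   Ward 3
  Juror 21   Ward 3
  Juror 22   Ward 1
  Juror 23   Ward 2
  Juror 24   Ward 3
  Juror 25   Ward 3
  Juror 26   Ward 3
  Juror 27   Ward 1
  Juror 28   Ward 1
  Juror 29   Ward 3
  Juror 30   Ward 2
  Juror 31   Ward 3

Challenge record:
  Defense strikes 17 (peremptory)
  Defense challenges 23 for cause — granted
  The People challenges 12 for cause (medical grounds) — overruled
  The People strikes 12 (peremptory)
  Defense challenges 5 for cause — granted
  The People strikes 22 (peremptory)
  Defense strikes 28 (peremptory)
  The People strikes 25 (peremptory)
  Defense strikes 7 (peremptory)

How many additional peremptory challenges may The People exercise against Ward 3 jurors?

4

The People peremptories so far: #12, #22, #25 — 3 of 7 used, 4 left overall.
Against Ward 3: #25 — 1 used; per-ward cap 6 leaves 5.
Binding limit: min(4, 5) = 4.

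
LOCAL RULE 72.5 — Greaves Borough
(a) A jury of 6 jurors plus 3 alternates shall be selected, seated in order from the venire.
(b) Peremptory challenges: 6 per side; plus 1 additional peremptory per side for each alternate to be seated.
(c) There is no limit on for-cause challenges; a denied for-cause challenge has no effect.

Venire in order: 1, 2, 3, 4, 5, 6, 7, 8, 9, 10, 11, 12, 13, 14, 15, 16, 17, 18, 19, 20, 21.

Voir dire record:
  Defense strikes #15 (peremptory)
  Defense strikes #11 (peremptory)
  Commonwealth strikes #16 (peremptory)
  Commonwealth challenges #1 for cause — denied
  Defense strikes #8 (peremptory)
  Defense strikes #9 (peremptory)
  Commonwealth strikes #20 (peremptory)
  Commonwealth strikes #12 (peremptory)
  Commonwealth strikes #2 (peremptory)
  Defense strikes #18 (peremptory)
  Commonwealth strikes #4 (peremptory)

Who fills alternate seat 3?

Removed: #2, #4, #8, #9, #11, #12, #15, #16, #18, #20. (#1 stays — for-cause denied.)
Seating in order: seats 1–6 → #1, #3, #5, #6, #7, #10; alternates → #13, #14, #17.
So alternate 3 is #17.

17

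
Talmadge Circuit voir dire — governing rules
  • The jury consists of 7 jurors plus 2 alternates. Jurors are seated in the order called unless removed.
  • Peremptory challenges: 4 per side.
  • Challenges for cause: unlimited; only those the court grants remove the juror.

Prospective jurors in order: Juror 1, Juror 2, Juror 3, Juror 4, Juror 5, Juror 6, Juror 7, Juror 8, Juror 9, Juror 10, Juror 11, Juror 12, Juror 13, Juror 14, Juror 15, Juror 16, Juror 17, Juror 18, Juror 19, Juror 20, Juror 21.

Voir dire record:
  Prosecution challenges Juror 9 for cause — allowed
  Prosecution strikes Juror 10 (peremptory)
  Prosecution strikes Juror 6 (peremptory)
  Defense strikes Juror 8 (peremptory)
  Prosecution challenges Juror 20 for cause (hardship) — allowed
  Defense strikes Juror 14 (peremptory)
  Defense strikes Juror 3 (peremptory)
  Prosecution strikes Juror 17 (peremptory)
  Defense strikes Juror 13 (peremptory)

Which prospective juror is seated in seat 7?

Removed: #3, #6, #8, #9, #10, #13, #14, #17, #20.
Seating in order: seats 1–7 → #1, #2, #4, #5, #7, #11, #12; alternates → #15, #16.
So seat 7 is #12.

12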